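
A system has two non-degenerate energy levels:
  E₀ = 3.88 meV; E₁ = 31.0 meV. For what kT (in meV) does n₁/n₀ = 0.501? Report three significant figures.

39.2 meV

n₁/n₀ = exp[−(E₁−E₀)/kT] = 0.501.
⇒ (E₁−E₀)/kT = ln(1/0.501) = ln(1.9960) = 0.69115.
kT = 27.12 meV / 0.69115 = 39.2 meV.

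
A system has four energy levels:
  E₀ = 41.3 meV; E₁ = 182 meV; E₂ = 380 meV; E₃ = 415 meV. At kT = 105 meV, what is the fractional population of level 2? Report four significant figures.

Eᵢ/kT = 0.393333, 1.73333, 3.61905, 3.95238.
Z = Σ e^(−Eᵢ/kT) = e^(−0.393333) + e^(−1.73333) + e^(−3.61905) + e^(−3.95238) = 0.674804 + 0.176695 + 0.0268081 + 0.0192089 = 0.897516.
P₂ = e^(−E₂/kT) / Z = 0.0268081/0.897516 = 0.02987.

0.02987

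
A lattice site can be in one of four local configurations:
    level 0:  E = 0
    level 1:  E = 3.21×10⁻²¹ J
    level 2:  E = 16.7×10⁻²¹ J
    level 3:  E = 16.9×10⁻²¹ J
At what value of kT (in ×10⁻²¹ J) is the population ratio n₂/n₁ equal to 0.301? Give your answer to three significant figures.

n₂/n₁ = exp[−(E₂−E₁)/kT] = 0.301.
⇒ (E₂−E₁)/kT = ln(1/0.301) = ln(3.3223) = 1.2007.
kT = 13.49 ×10⁻²¹ J / 1.2007 = 11.2 ×10⁻²¹ J.

11.2 ×10⁻²¹ J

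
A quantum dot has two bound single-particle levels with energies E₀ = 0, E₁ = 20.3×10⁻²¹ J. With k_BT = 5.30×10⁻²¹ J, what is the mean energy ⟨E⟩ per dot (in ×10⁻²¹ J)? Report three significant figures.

Eᵢ/kT = 0, 3.8302.
Z = Σ e^(−Eᵢ/kT) = e^(−0) + e^(−3.8302) = 1.0000 + 0.021705 = 1.0217.
⟨E⟩ = Σ Eᵢ e^(−Eᵢ/kT) / Z = (0·1.0000 + 20.3·0.021705) / 1.0217 = 0.431 ×10⁻²¹ J.

0.431 ×10⁻²¹ J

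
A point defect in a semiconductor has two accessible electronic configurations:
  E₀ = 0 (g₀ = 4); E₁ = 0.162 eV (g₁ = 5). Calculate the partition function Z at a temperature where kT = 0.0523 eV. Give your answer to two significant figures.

Eᵢ/kT = 0, 3.098.
Z = Σ gᵢe^(−Eᵢ/kT) = 4·e^(−0) + 5·e^(−3.098) = 4.000 + 0.2257 = 4.226.

Z = 4.2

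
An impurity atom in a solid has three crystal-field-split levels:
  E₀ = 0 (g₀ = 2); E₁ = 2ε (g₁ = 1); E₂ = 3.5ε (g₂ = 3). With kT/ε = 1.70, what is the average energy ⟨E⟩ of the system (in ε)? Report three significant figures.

0.727 ε

Eᵢ/kT = 0, 1.1765, 2.0588.
Z = Σ gᵢe^(−Eᵢ/kT) = 2·e^(−0) + 1·e^(−1.1765) + 3·e^(−2.0588) = 2.0000 + 0.30836 + 0.38282 = 2.6912.
⟨E⟩ = Σ Eᵢ gᵢe^(−Eᵢ/kT) / Z = (0·2.0000 + 2·0.30836 + 3.5·0.38282) / 2.6912 = 0.727 ε.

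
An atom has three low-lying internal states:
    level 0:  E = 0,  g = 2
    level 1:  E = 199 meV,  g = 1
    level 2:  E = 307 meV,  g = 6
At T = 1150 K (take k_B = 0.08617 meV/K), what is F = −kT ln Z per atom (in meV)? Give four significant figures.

-86.96 meV

k_BT = 0.08617 × 1150 K = 99.0955 meV.
Eᵢ/kT = 0, 2.00816, 3.09802.
Z = Σ gᵢe^(−Eᵢ/kT) = 2·e^(−0) + 1·e^(−2.00816) + 6·e^(−3.09802) = 2.00000 + 0.134235 + 0.270831 = 2.40507.
F = −kT ln Z = −99.0955 × ln(2.40507) = −99.0955 × 0.877579 = -86.96 meV.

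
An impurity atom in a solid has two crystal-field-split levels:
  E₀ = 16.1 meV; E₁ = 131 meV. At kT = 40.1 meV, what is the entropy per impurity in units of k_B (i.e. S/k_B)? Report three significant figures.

0.210

Eᵢ/kT = 0.40150, 3.2668.
Z = Σ e^(−Eᵢ/kT) = e^(−0.40150) + e^(−3.2668) = 0.66932 + 0.038128 = 0.70745.
⟨E⟩ = Σ EᵢPᵢ = 22.292 meV.
S/k_B = ln Z + ⟨E⟩/kT = ln(0.70745) + 22.292/40.1 = -0.34609 + 0.55591 = 0.210.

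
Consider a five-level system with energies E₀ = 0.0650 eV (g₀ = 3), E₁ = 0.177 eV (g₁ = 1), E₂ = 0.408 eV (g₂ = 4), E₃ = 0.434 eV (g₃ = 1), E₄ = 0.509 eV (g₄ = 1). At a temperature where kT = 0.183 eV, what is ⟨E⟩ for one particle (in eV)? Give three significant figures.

0.147 eV

Eᵢ/kT = 0.35519, 0.96721, 2.2295, 2.3716, 2.7814.
Z = Σ gᵢe^(−Eᵢ/kT) = 3·e^(−0.35519) + 1·e^(−0.96721) + 4·e^(−2.2295) + 1·e^(−2.3716) + 1·e^(−2.7814) = 2.1031 + 0.38014 + 0.43033 + 0.093331 + 0.061952 = 3.0689.
⟨E⟩ = Σ Eᵢ gᵢe^(−Eᵢ/kT) / Z = (0.0650·2.1031 + 0.177·0.38014 + 0.408·0.43033 + 0.434·0.093331 + 0.509·0.061952) / 3.0689 = 0.147 eV.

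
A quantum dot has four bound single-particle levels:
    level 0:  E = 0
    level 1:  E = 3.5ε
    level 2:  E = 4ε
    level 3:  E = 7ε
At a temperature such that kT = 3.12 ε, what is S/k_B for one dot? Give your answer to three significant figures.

Eᵢ/kT = 0, 1.1218, 1.2821, 2.2436.
Z = Σ e^(−Eᵢ/kT) = e^(−0) + e^(−1.1218) + e^(−1.2821) + e^(−2.2436) = 1.0000 + 0.32569 + 0.27745 + 0.10608 = 1.7092.
⟨E⟩ = Σ EᵢPᵢ = 1.7507 ε.
S/k_B = ln Z + ⟨E⟩/kT = ln(1.7092) + 1.7507/3.12 = 0.53603 + 0.56112 = 1.10.

1.10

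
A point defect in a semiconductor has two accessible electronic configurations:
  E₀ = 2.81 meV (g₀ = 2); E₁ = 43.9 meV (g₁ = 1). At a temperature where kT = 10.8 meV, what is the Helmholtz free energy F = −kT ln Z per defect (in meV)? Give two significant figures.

-4.8 meV

Eᵢ/kT = 0.2602, 4.065.
Z = Σ gᵢe^(−Eᵢ/kT) = 2·e^(−0.2602) + 1·e^(−4.065) = 1.542 + 0.01716 = 1.559.
F = −kT ln Z = −10.8 × ln(1.559) = −10.8 × 0.4440 = -4.8 meV.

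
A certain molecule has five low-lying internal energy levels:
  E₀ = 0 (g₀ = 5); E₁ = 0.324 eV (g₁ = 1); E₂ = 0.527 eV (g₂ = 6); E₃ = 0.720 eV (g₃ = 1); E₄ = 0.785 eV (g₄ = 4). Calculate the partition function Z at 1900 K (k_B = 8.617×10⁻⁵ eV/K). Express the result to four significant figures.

Z = 5.424

k_BT = 8.617×10⁻⁵ × 1900 K = 0.163723 eV.
Eᵢ/kT = 0, 1.97895, 3.21885, 4.39767, 4.79468.
Z = Σ gᵢe^(−Eᵢ/kT) = 5·e^(−0) + 1·e^(−1.97895) + 6·e^(−3.21885) + 1·e^(−4.39767) + 4·e^(−4.79468) = 5.00000 + 0.138214 + 0.240006 + 0.0123060 + 0.0330946 = 5.42362.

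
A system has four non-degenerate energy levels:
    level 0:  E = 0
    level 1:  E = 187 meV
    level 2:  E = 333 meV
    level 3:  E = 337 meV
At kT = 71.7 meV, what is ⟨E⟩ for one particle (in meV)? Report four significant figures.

18.35 meV

Eᵢ/kT = 0, 2.60809, 4.64435, 4.70014.
Z = Σ e^(−Eᵢ/kT) = e^(−0) + e^(−2.60809) + e^(−4.64435) + e^(−4.70014) = 1.00000 + 0.0736751 + 0.00961578 + 0.00909400 = 1.09238.
⟨E⟩ = Σ Eᵢ e^(−Eᵢ/kT) / Z = (0·1.00000 + 187·0.0736751 + 333·0.00961578 + 337·0.00909400) / 1.09238 = 18.35 meV.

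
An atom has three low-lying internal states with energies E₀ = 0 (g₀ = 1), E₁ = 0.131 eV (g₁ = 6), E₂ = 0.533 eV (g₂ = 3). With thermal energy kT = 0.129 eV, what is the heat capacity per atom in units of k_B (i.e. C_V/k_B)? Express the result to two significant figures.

0.39

Eᵢ/kT = 0, 1.016, 4.132.
Z = Σ gᵢe^(−Eᵢ/kT) = 1·e^(−0) + 6·e^(−1.016) + 3·e^(−4.132) = 1.000 + 2.172 + 0.04815 = 3.220.
⟨E⟩ = 0.09633 eV, ⟨E²⟩ = 0.01582 eV².
C_V/k_B = (⟨E²⟩ − ⟨E⟩²)/(kT)² = (0.01582 − 0.009279)/0.01664 = 0.39.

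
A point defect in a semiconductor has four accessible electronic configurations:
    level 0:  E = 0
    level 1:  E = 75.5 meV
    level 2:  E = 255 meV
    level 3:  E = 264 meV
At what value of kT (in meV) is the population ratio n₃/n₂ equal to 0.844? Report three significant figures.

53.1 meV

n₃/n₂ = exp[−(E₃−E₂)/kT] = 0.844.
⇒ (E₃−E₂)/kT = ln(1/0.844) = ln(1.1848) = 0.16957.
kT = 9 meV / 0.16957 = 53.1 meV.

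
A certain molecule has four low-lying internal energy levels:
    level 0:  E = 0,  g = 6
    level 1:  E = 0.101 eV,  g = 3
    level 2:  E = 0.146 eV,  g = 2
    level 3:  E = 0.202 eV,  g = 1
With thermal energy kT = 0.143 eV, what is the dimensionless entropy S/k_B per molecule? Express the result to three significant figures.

Eᵢ/kT = 0, 0.70629, 1.0210, 1.4126.
Z = Σ gᵢe^(−Eᵢ/kT) = 6·e^(−0) + 3·e^(−0.70629) + 2·e^(−1.0210) + 1·e^(−1.4126) = 6.0000 + 1.4804 + 0.72047 + 0.24351 = 8.4444.
⟨E⟩ = Σ EᵢPᵢ = 0.035988 eV.
S/k_B = ln Z + ⟨E⟩/kT = ln(8.4444) + 0.035988/0.143 = 2.1335 + 0.25166 = 2.39.

2.39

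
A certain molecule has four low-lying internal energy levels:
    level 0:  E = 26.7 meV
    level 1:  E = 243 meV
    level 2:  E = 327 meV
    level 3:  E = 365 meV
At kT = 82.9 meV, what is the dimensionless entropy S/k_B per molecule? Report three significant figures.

0.431

Eᵢ/kT = 0.32207, 2.9312, 3.9445, 4.4029.
Z = Σ e^(−Eᵢ/kT) = e^(−0.32207) + e^(−2.9312) + e^(−3.9445) + e^(−4.4029) = 0.72465 + 0.053333 + 0.019361 + 0.012242 = 0.80959.
⟨E⟩ = Σ EᵢPᵢ = 53.246 meV.
S/k_B = ln Z + ⟨E⟩/kT = ln(0.80959) + 53.246/82.9 = -0.21123 + 0.64229 = 0.431.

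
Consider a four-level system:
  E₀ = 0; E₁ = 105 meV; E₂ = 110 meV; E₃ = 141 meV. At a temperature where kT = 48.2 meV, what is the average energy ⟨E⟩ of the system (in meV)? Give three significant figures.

Eᵢ/kT = 0, 2.1784, 2.2822, 2.9253.
Z = Σ e^(−Eᵢ/kT) = e^(−0) + e^(−2.1784) + e^(−2.2822) + e^(−2.9253) = 1.0000 + 0.11322 + 0.10206 + 0.053649 = 1.2689.
⟨E⟩ = Σ Eᵢ e^(−Eᵢ/kT) / Z = (0·1.0000 + 105·0.11322 + 110·0.10206 + 141·0.053649) / 1.2689 = 24.2 meV.

24.2 meV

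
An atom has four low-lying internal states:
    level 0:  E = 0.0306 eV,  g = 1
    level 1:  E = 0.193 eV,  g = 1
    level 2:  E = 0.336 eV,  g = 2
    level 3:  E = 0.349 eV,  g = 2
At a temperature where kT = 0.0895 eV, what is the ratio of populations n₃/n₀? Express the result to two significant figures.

n₃/n₀ = (g₃/g₀) exp[−(E₃−E₀)/kT] = (2/1) × exp(−(0.3184 eV)/(0.0895 eV)) = (2/1) × exp(-3.558) = 0.057.

0.057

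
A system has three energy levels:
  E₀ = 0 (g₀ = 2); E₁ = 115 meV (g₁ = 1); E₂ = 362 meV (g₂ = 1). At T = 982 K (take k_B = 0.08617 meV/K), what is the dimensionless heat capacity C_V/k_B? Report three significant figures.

k_BT = 0.08617 × 982 K = 84.619 meV.
Eᵢ/kT = 0, 1.3590, 4.2780.
Z = Σ gᵢe^(−Eᵢ/kT) = 2·e^(−0) + 1·e^(−1.3590) + 1·e^(−4.2780) = 2.0000 + 0.25692 + 0.013870 = 2.2708.
⟨E⟩ = 15.222 meV, ⟨E²⟩ = 2296.7 meV².
C_V/k_B = (⟨E²⟩ − ⟨E⟩²)/(kT)² = (2296.7 − 231.71)/7160.4 = 0.288.

0.288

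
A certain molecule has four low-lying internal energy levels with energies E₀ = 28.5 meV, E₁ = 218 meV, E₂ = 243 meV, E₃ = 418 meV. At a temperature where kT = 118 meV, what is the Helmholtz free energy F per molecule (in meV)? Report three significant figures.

-11.2 meV

Eᵢ/kT = 0.24153, 1.8475, 2.0593, 3.5424.
Z = Σ e^(−Eᵢ/kT) = e^(−0.24153) + e^(−1.8475) + e^(−2.0593) + e^(−3.5424) = 0.78543 + 0.15763 + 0.12754 + 0.028944 = 1.0995.
F = −kT ln Z = −118 × ln(1.0995) = −118 × 0.094856 = -11.2 meV.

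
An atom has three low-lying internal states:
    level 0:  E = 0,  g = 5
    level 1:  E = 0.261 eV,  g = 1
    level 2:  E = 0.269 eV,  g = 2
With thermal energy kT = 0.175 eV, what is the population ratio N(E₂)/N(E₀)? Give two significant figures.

n₂/n₀ = (g₂/g₀) exp[−(E₂−E₀)/kT] = (2/5) × exp(−(0.269 eV)/(0.175 eV)) = (2/5) × exp(-1.537) = 0.086.

0.086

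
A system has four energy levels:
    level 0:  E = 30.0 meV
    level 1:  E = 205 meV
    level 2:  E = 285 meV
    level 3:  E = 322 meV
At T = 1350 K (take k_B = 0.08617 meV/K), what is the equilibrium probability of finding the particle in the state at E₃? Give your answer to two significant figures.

k_BT = 0.08617 × 1350 K = 116.3 meV.
Eᵢ/kT = 0.2580, 1.763, 2.451, 2.769.
Z = Σ e^(−Eᵢ/kT) = e^(−0.2580) + e^(−1.763) + e^(−2.451) + e^(−2.769) = 0.7726 + 0.1715 + 0.08621 + 0.06272 = 1.093.
P₃ = e^(−E₃/kT) / Z = 0.06272/1.093 = 0.057.

0.057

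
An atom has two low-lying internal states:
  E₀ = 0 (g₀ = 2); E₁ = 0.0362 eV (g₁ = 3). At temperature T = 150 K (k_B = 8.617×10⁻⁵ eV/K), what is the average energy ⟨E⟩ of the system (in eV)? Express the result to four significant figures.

k_BT = 8.617×10⁻⁵ × 150 K = 0.0129255 eV.
Eᵢ/kT = 0, 2.80067.
Z = Σ gᵢe^(−Eᵢ/kT) = 2·e^(−0) + 3·e^(−2.80067) = 2.00000 + 0.182308 = 2.18231.
⟨E⟩ = Σ Eᵢ gᵢe^(−Eᵢ/kT) / Z = (0·2.00000 + 0.0362·0.182308) / 2.18231 = 0.003024 eV.

0.003024 eV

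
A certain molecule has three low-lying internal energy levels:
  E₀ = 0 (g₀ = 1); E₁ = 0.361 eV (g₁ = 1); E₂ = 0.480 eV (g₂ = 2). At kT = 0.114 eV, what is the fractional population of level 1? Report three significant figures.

Eᵢ/kT = 0, 3.1667, 4.2105.
Z = Σ gᵢe^(−Eᵢ/kT) = 1·e^(−0) + 1·e^(−3.1667) + 2·e^(−4.2105) = 1.0000 + 0.042142 + 0.029678 = 1.0718.
P₁ = g₁ e^(−E₁/kT) / Z = 0.042142/1.0718 = 0.0393.

0.0393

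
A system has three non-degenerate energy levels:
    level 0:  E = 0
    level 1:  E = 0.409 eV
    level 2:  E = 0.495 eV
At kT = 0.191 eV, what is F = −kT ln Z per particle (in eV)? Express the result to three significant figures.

-0.0336 eV

Eᵢ/kT = 0, 2.1414, 2.5916.
Z = Σ e^(−Eᵢ/kT) = e^(−0) + e^(−2.1414) + e^(−2.5916) = 1.0000 + 0.11749 + 0.074900 = 1.1924.
F = −kT ln Z = −0.191 × ln(1.1924) = −0.191 × 0.17597 = -0.0336 eV.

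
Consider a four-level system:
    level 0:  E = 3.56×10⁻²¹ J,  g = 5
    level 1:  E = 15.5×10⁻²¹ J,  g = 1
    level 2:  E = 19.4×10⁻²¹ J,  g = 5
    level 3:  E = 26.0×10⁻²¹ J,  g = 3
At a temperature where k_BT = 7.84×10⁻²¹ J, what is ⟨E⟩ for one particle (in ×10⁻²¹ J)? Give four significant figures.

6.361 ×10⁻²¹ J

Eᵢ/kT = 0.454082, 1.97704, 2.47449, 3.31633.
Z = Σ gᵢe^(−Eᵢ/kT) = 5·e^(−0.454082) + 1·e^(−1.97704) + 5·e^(−2.47449) + 3·e^(−3.31633) = 3.17515 + 0.138479 + 0.421030 + 0.108857 = 3.84352.
⟨E⟩ = Σ Eᵢ gᵢe^(−Eᵢ/kT) / Z = (3.56·3.17515 + 15.5·0.138479 + 19.4·0.421030 + 26.0·0.108857) / 3.84352 = 6.361 ×10⁻²¹ J.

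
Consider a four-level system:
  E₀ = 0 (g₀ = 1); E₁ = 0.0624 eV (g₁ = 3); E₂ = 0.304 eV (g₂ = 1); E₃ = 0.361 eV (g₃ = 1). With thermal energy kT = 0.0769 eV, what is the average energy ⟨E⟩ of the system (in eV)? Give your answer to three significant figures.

0.0391 eV

Eᵢ/kT = 0, 0.81144, 3.9532, 4.6944.
Z = Σ gᵢe^(−Eᵢ/kT) = 1·e^(−0) + 3·e^(−0.81144) + 1·e^(−3.9532) + 1·e^(−4.6944) = 1.0000 + 1.3327 + 0.019193 + 0.0091464 = 2.3610.
⟨E⟩ = Σ Eᵢ gᵢe^(−Eᵢ/kT) / Z = (0·1.0000 + 0.0624·1.3327 + 0.304·0.019193 + 0.361·0.0091464) / 2.3610 = 0.0391 eV.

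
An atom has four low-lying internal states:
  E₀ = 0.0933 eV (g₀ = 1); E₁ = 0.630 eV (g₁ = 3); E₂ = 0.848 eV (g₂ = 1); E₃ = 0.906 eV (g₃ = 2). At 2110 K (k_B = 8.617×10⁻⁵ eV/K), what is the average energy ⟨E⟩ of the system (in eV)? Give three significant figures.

0.189 eV

k_BT = 8.617×10⁻⁵ × 2110 K = 0.18182 eV.
Eᵢ/kT = 0.51314, 3.4650, 4.6640, 4.9830.
Z = Σ gᵢe^(−Eᵢ/kT) = 1·e^(−0.51314) + 3·e^(−3.4650) + 1·e^(−4.6640) + 2·e^(−4.9830) = 0.59861 + 0.093819 + 0.0094287 + 0.013707 = 0.71556.
⟨E⟩ = Σ Eᵢ gᵢe^(−Eᵢ/kT) / Z = (0.0933·0.59861 + 0.630·0.093819 + 0.848·0.0094287 + 0.906·0.013707) / 0.71556 = 0.189 eV.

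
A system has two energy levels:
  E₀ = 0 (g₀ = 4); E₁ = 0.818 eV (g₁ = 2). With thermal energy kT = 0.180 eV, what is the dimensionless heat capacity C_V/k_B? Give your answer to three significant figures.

Eᵢ/kT = 0, 4.5444.
Z = Σ gᵢe^(−Eᵢ/kT) = 4·e^(−0) + 2·e^(−4.5444) = 4.0000 + 0.021253 = 4.0213.
⟨E⟩ = 0.0043232 eV, ⟨E²⟩ = 0.0035364 eV².
C_V/k_B = (⟨E²⟩ − ⟨E⟩²)/(kT)² = (0.0035364 − 0.000018690)/0.032400 = 0.109.

0.109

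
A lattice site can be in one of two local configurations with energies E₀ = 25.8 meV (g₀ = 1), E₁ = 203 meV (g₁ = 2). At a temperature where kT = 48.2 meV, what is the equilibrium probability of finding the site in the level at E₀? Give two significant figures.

0.95

Eᵢ/kT = 0.5353, 4.212.
Z = Σ gᵢe^(−Eᵢ/kT) = 1·e^(−0.5353) + 2·e^(−4.212) = 0.5855 + 0.02963 = 0.6151.
P₀ = g₀ e^(−E₀/kT) / Z = 0.5855/0.6151 = 0.95.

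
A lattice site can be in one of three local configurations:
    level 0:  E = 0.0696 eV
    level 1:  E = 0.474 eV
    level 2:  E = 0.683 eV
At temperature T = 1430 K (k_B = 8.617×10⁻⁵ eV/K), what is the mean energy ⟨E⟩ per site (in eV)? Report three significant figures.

0.0882 eV

k_BT = 8.617×10⁻⁵ × 1430 K = 0.12322 eV.
Eᵢ/kT = 0.56484, 3.8468, 5.5429.
Z = Σ e^(−Eᵢ/kT) = e^(−0.56484) + e^(−3.8468) + e^(−5.5429) = 0.56845 + 0.021348 + 0.0039152 = 0.59371.
⟨E⟩ = Σ Eᵢ e^(−Eᵢ/kT) / Z = (0.0696·0.56845 + 0.474·0.021348 + 0.683·0.0039152) / 0.59371 = 0.0882 eV.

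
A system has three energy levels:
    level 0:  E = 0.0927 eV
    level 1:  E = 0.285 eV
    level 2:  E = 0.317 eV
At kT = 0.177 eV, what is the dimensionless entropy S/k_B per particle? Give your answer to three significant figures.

Eᵢ/kT = 0.52373, 1.6102, 1.7910.
Z = Σ e^(−Eᵢ/kT) = e^(−0.52373) + e^(−1.6102) + e^(−1.7910) = 0.59231 + 0.19985 + 0.16679 = 0.95895.
⟨E⟩ = Σ EᵢPᵢ = 0.17179 eV.
S/k_B = ln Z + ⟨E⟩/kT = ln(0.95895) + 0.17179/0.177 = -0.041916 + 0.97056 = 0.929.

0.929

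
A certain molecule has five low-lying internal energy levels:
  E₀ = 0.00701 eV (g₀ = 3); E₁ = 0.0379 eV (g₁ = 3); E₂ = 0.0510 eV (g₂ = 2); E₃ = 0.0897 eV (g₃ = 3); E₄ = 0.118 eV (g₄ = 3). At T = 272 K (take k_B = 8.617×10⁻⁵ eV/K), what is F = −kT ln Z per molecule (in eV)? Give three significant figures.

k_BT = 8.617×10⁻⁵ × 272 K = 0.023438 eV.
Eᵢ/kT = 0.29909, 1.6170, 2.1760, 3.8271, 5.0346.
Z = Σ gᵢe^(−Eᵢ/kT) = 3·e^(−0.29909) + 3·e^(−1.6170) + 2·e^(−2.1760) + 3·e^(−3.8271) + 3·e^(−5.0346) = 2.2245 + 0.59548 + 0.22699 + 0.065318 + 0.019526 = 3.1318.
F = −kT ln Z = −0.023438 × ln(3.1318) = −0.023438 × 1.1416 = -0.0268 eV.

-0.0268 eV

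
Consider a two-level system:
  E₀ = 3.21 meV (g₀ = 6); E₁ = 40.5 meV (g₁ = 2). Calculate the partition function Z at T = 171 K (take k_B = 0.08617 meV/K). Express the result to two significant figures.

k_BT = 0.08617 × 171 K = 14.74 meV.
Eᵢ/kT = 0.2178, 2.748.
Z = Σ gᵢe^(−Eᵢ/kT) = 6·e^(−0.2178) + 2·e^(−2.748) = 4.826 + 0.1281 = 4.954.

Z = 5.0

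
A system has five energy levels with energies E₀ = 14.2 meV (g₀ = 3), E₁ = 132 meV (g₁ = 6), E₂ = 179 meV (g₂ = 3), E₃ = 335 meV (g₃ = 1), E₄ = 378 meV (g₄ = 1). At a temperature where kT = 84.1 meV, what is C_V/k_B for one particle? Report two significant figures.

Eᵢ/kT = 0.1688, 1.570, 2.128, 3.983, 4.495.
Z = Σ gᵢe^(−Eᵢ/kT) = 3·e^(−0.1688) + 6·e^(−1.570) + 3·e^(−2.128) + 1·e^(−3.983) + 1·e^(−4.495) = 2.534 + 1.248 + 0.3572 + 0.01863 + 0.01116 = 4.169.
⟨E⟩ = 65.99 meV, ⟨E²⟩ = 8968 meV².
C_V/k_B = (⟨E²⟩ − ⟨E⟩²)/(kT)² = (8968 − 4355)/7073 = 0.65.

0.65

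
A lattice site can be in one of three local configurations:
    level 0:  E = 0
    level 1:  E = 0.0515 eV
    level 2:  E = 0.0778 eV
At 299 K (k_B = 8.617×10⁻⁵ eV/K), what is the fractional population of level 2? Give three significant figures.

k_BT = 8.617×10⁻⁵ × 299 K = 0.025765 eV.
Eᵢ/kT = 0, 1.9988, 3.0196.
Z = Σ e^(−Eᵢ/kT) = e^(−0) + e^(−1.9988) + e^(−3.0196) = 1.0000 + 0.13550 + 0.048821 = 1.1843.
P₂ = e^(−E₂/kT) / Z = 0.048821/1.1843 = 0.0412.

0.0412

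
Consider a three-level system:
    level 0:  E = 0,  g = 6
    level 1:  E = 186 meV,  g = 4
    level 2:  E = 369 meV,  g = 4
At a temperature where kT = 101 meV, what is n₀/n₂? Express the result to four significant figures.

57.91

n₀/n₂ = (g₀/g₂) exp[−(E₀−E₂)/kT] = (6/4) × exp(−(-369 meV)/(101 meV)) = (6/4) × exp(3.65347) = 57.91.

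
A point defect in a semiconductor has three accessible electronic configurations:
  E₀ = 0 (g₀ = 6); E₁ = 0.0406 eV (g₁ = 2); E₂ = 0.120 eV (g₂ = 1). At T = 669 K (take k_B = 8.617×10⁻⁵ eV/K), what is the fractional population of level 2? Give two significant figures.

k_BT = 8.617×10⁻⁵ × 669 K = 0.05765 eV.
Eᵢ/kT = 0, 0.7042, 2.082.
Z = Σ gᵢe^(−Eᵢ/kT) = 6·e^(−0) + 2·e^(−0.7042) + 1·e^(−2.082) = 6.000 + 0.9890 + 0.1247 = 7.114.
P₂ = g₂ e^(−E₂/kT) / Z = 0.1247/7.114 = 0.018.

0.018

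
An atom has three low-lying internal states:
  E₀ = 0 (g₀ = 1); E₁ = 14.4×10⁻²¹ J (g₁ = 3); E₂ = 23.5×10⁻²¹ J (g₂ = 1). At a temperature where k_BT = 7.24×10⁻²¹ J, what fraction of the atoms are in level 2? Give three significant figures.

0.0269

Eᵢ/kT = 0, 1.9890, 3.2459.
Z = Σ gᵢe^(−Eᵢ/kT) = 1·e^(−0) + 3·e^(−1.9890) + 1·e^(−3.2459) = 1.0000 + 0.41050 + 0.038934 = 1.4494.
P₂ = g₂ e^(−E₂/kT) / Z = 0.038934/1.4494 = 0.0269.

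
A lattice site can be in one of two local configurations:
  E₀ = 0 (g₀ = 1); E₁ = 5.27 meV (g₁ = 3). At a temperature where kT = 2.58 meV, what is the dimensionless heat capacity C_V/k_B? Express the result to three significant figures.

0.841

Eᵢ/kT = 0, 2.0426.
Z = Σ gᵢe^(−Eᵢ/kT) = 1·e^(−0) + 3·e^(−2.0426) = 1.0000 + 0.38907 = 1.3891.
⟨E⟩ = 1.4761 meV, ⟨E²⟩ = 7.7789 meV².
C_V/k_B = (⟨E²⟩ − ⟨E⟩²)/(kT)² = (7.7789 − 2.1789)/6.6564 = 0.841.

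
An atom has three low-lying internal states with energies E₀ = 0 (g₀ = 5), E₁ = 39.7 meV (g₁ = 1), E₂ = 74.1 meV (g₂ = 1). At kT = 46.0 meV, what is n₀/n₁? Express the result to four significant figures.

11.85

n₀/n₁ = (g₀/g₁) exp[−(E₀−E₁)/kT] = (5/1) × exp(−(-39.7 meV)/(46.0 meV)) = (5/1) × exp(0.863043) = 11.85.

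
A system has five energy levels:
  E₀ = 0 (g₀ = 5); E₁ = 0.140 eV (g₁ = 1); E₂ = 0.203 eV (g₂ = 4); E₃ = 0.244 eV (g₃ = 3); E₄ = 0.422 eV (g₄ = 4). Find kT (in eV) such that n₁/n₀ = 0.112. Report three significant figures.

n₁/n₀ = (g₁/g₀) exp[−(E₁−E₀)/kT] = 0.112.
⇒ (E₁−E₀)/kT = ln((1/5)/0.112) = ln(1.7857) = 0.57981.
kT = 0.140 eV / 0.57981 = 0.241 eV.

0.241 eV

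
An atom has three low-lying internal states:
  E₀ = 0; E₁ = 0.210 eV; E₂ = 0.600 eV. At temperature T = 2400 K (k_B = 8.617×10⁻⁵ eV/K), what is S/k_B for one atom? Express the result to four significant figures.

k_BT = 8.617×10⁻⁵ × 2400 K = 0.206808 eV.
Eᵢ/kT = 0, 1.01543, 2.90124.
Z = Σ e^(−Eᵢ/kT) = e^(−0) + e^(−1.01543) + e^(−2.90124) = 1.00000 + 0.362247 + 0.0549550 = 1.41720.
⟨E⟩ = Σ EᵢPᵢ = 0.0769439 eV.
S/k_B = ln Z + ⟨E⟩/kT = ln(1.41720) + 0.0769439/0.206808 = 0.348683 + 0.372055 = 0.7207.

0.7207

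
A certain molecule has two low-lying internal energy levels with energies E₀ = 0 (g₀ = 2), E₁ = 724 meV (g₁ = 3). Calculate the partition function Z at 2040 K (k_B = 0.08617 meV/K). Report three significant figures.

Z = 2.05

k_BT = 0.08617 × 2040 K = 175.79 meV.
Eᵢ/kT = 0, 4.1186.
Z = Σ gᵢe^(−Eᵢ/kT) = 2·e^(−0) + 3·e^(−4.1186) = 2.0000 + 0.048802 = 2.0488.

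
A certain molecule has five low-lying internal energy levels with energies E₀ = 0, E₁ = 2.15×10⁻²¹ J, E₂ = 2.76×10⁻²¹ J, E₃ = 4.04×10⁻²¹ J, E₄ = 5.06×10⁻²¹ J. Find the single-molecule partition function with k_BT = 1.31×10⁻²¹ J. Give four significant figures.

Eᵢ/kT = 0, 1.64122, 2.10687, 3.08397, 3.86260.
Z = Σ e^(−Eᵢ/kT) = e^(−0) + e^(−1.64122) + e^(−2.10687) + e^(−3.08397) + e^(−3.86260) = 1.00000 + 0.193744 + 0.121618 + 0.0457772 + 0.0210133 = 1.38215.

Z = 1.382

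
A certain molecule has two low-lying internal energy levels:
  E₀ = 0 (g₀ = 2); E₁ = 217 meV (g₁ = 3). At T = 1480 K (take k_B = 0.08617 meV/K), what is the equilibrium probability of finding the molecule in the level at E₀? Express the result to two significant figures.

0.79

k_BT = 0.08617 × 1480 K = 127.5 meV.
Eᵢ/kT = 0, 1.702.
Z = Σ gᵢe^(−Eᵢ/kT) = 2·e^(−0) + 3·e^(−1.702) = 2.000 + 0.5470 = 2.547.
P₀ = g₀ e^(−E₀/kT) / Z = 2.000/2.547 = 0.79.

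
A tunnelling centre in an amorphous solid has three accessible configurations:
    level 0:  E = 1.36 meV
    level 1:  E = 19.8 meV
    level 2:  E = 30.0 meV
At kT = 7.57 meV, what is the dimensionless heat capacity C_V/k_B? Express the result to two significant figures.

0.69

Eᵢ/kT = 0.1797, 2.616, 3.963.
Z = Σ e^(−Eᵢ/kT) = e^(−0.1797) + e^(−2.616) + e^(−3.963) = 0.8355 + 0.07309 + 0.01901 = 0.9276.
⟨E⟩ = 3.400 meV, ⟨E²⟩ = 51.00 meV².
C_V/k_B = (⟨E²⟩ − ⟨E⟩²)/(kT)² = (51.00 − 11.56)/57.30 = 0.69.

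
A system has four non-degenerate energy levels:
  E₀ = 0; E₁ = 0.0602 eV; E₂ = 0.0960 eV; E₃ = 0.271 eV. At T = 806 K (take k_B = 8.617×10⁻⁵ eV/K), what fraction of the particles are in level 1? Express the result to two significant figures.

k_BT = 8.617×10⁻⁵ × 806 K = 0.06945 eV.
Eᵢ/kT = 0, 0.8668, 1.382, 3.902.
Z = Σ e^(−Eᵢ/kT) = e^(−0) + e^(−0.8668) + e^(−1.382) + e^(−3.902) = 1.000 + 0.4203 + 0.2511 + 0.02020 = 1.692.
P₁ = e^(−E₁/kT) / Z = 0.4203/1.692 = 0.25.

0.25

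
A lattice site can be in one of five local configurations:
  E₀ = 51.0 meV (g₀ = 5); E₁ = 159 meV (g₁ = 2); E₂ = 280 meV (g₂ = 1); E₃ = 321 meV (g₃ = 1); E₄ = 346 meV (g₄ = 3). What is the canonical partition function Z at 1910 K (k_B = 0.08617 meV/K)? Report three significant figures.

Z = 5.12

k_BT = 0.08617 × 1910 K = 164.58 meV.
Eᵢ/kT = 0.30988, 0.96610, 1.7013, 1.9504, 2.1023.
Z = Σ gᵢe^(−Eᵢ/kT) = 5·e^(−0.30988) + 2·e^(−0.96610) + 1·e^(−1.7013) + 1·e^(−1.9504) + 3·e^(−2.1023) = 3.6677 + 0.76113 + 0.18245 + 0.14222 + 0.36653 = 5.1200.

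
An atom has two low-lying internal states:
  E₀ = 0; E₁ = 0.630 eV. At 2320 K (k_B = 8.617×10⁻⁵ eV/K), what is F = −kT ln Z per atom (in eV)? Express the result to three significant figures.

k_BT = 8.617×10⁻⁵ × 2320 K = 0.19991 eV.
Eᵢ/kT = 0, 3.1514.
Z = Σ e^(−Eᵢ/kT) = e^(−0) + e^(−3.1514) = 1.0000 + 0.042792 = 1.0428.
F = −kT ln Z = −0.19991 × ln(1.0428) = −0.19991 × 0.041909 = -0.00838 eV.

-0.00838 eV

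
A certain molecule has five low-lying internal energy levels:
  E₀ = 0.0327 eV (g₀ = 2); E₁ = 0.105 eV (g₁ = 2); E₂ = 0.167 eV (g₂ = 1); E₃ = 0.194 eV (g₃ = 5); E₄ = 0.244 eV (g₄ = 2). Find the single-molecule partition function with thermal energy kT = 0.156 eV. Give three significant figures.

Eᵢ/kT = 0.20962, 0.67308, 1.0705, 1.2436, 1.5641.
Z = Σ gᵢe^(−Eᵢ/kT) = 2·e^(−0.20962) + 2·e^(−0.67308) + 1·e^(−1.0705) + 5·e^(−1.2436) + 2·e^(−1.5641) = 1.6218 + 1.0203 + 0.34284 + 1.4417 + 0.41855 = 4.8452.

Z = 4.85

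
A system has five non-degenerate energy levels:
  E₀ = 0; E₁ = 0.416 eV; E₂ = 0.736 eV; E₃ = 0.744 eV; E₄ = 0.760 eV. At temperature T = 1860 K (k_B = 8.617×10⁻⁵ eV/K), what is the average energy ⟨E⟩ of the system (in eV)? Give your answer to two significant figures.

0.047 eV

k_BT = 8.617×10⁻⁵ × 1860 K = 0.1603 eV.
Eᵢ/kT = 0, 2.595, 4.591, 4.641, 4.741.
Z = Σ e^(−Eᵢ/kT) = e^(−0) + e^(−2.595) + e^(−4.591) + e^(−4.641) + e^(−4.741) = 1.000 + 0.07465 + 0.01014 + 0.009648 + 0.008730 = 1.103.
⟨E⟩ = Σ Eᵢ e^(−Eᵢ/kT) / Z = (0·1.000 + 0.416·0.07465 + 0.736·0.01014 + 0.744·0.009648 + 0.760·0.008730) / 1.103 = 0.047 eV.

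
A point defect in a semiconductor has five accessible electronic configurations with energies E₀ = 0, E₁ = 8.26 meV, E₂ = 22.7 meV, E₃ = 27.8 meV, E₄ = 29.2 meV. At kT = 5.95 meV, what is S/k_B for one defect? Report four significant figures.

0.6495

Eᵢ/kT = 0, 1.38824, 3.81513, 4.67227, 4.90756.
Z = Σ e^(−Eᵢ/kT) = e^(−0) + e^(−1.38824) + e^(−3.81513) + e^(−4.67227) + e^(−4.90756) = 1.00000 + 0.249514 + 0.0220348 + 0.00935102 + 0.00739050 = 1.28829.
⟨E⟩ = Σ EᵢPᵢ = 2.35734 meV.
S/k_B = ln Z + ⟨E⟩/kT = ln(1.28829) + 2.35734/5.95 = 0.253316 + 0.396192 = 0.6495.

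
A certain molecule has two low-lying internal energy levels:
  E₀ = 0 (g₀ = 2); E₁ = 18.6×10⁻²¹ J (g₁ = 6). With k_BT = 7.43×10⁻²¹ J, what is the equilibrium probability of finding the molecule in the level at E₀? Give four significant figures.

0.8029

Eᵢ/kT = 0, 2.50336.
Z = Σ gᵢe^(−Eᵢ/kT) = 2·e^(−0) + 6·e^(−2.50336) = 2.00000 + 0.490858 = 2.49086.
P₀ = g₀ e^(−E₀/kT) / Z = 2.00000/2.49086 = 0.8029.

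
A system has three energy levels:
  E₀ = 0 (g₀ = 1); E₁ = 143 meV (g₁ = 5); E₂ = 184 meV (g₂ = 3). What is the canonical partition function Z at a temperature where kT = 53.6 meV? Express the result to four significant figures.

Eᵢ/kT = 0, 2.66791, 3.43284.
Z = Σ gᵢe^(−Eᵢ/kT) = 1·e^(−0) + 5·e^(−2.66791) + 3·e^(−3.43284) = 1.00000 + 0.346986 + 0.0968853 = 1.44387.

Z = 1.444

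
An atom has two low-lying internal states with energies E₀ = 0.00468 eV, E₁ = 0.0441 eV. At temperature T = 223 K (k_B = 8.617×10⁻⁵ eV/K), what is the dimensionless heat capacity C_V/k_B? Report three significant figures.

k_BT = 8.617×10⁻⁵ × 223 K = 0.019216 eV.
Eᵢ/kT = 0.24355, 2.2950.
Z = Σ e^(−Eᵢ/kT) = e^(−0.24355) + e^(−2.2950) = 0.78384 + 0.10076 = 0.88460.
⟨E⟩ = 0.0091701 eV, ⟨E²⟩ = 0.00024093 eV².
C_V/k_B = (⟨E²⟩ − ⟨E⟩²)/(kT)² = (0.00024093 − 0.000084091)/0.00036925 = 0.425.

0.425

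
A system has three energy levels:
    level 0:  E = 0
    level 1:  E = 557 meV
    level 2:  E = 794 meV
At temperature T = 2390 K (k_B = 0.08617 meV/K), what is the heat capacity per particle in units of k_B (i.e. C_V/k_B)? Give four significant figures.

0.6807

k_BT = 0.08617 × 2390 K = 205.946 meV.
Eᵢ/kT = 0, 2.70459, 3.85538.
Z = Σ e^(−Eᵢ/kT) = e^(−0) + e^(−2.70459) + e^(−3.85538) = 1.00000 + 0.0668977 + 0.0211656 = 1.08806.
⟨E⟩ = 49.6917 meV, ⟨E²⟩ = 31338.8 meV².
C_V/k_B = (⟨E²⟩ − ⟨E⟩²)/(kT)² = (31338.8 − 2469.27)/42413.8 = 0.6807.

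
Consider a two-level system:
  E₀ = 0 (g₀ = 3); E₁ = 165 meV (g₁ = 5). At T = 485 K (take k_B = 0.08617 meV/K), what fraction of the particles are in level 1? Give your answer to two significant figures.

k_BT = 0.08617 × 485 K = 41.79 meV.
Eᵢ/kT = 0, 3.948.
Z = Σ gᵢe^(−Eᵢ/kT) = 3·e^(−0) + 5·e^(−3.948) = 3.000 + 0.09647 = 3.096.
P₁ = g₁ e^(−E₁/kT) / Z = 0.09647/3.096 = 0.031.

0.031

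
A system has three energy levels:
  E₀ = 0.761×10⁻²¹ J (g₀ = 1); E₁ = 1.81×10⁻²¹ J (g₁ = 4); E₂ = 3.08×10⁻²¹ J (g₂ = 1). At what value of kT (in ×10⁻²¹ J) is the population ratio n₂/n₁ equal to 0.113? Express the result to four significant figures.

1.599 ×10⁻²¹ J

n₂/n₁ = (g₂/g₁) exp[−(E₂−E₁)/kT] = 0.113.
⇒ (E₂−E₁)/kT = ln((1/4)/0.113) = ln(2.21239) = 0.794073.
kT = 1.27 ×10⁻²¹ J / 0.794073 = 1.599 ×10⁻²¹ J.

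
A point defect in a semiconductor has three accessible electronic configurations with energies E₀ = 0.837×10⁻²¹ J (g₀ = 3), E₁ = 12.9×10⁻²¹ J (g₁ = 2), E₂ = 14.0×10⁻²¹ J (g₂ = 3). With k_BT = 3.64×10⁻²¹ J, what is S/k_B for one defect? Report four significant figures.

1.317

Eᵢ/kT = 0.229945, 3.54396, 3.84615.
Z = Σ gᵢe^(−Eᵢ/kT) = 3·e^(−0.229945) + 2·e^(−3.54396) + 3·e^(−3.84615) = 2.38373 + 0.0577973 + 0.0640855 = 2.50561.
⟨E⟩ = Σ EᵢPᵢ = 1.45193 ×10⁻²¹ J.
S/k_B = ln Z + ⟨E⟩/kT = ln(2.50561) + 1.45193/3.64 = 0.918532 + 0.398882 = 1.317.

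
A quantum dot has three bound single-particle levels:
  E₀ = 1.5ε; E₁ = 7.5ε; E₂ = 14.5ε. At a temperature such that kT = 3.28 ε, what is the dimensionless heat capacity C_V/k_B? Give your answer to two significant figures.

0.61

Eᵢ/kT = 0.4573, 2.287, 4.421.
Z = Σ e^(−Eᵢ/kT) = e^(−0.4573) + e^(−2.287) + e^(−4.421) = 0.6330 + 0.1016 + 0.01202 = 0.7466.
⟨E⟩ = 2.526 ε, ⟨E²⟩ = 12.95 ε².
C_V/k_B = (⟨E²⟩ − ⟨E⟩²)/(kT)² = (12.95 − 6.381)/10.76 = 0.61.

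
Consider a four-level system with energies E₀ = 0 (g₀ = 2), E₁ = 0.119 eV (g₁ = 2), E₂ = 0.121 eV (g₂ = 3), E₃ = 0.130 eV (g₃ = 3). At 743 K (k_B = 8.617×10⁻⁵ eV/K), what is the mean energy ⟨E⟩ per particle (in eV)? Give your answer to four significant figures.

k_BT = 8.617×10⁻⁵ × 743 K = 0.0640243 eV.
Eᵢ/kT = 0, 1.85867, 1.88991, 2.03048.
Z = Σ gᵢe^(−Eᵢ/kT) = 2·e^(−0) + 2·e^(−1.85867) + 3·e^(−1.88991) + 3·e^(−2.03048) = 2.00000 + 0.311760 + 0.453256 + 0.393817 = 3.15883.
⟨E⟩ = Σ Eᵢ gᵢe^(−Eᵢ/kT) / Z = (0·2.00000 + 0.119·0.311760 + 0.121·0.453256 + 0.130·0.393817) / 3.15883 = 0.04531 eV.

0.04531 eV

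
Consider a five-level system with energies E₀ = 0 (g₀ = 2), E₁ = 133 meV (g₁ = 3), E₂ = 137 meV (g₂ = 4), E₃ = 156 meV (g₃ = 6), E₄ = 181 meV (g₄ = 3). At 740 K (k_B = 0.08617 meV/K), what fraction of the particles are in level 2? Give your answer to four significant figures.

k_BT = 0.08617 × 740 K = 63.7658 meV.
Eᵢ/kT = 0, 2.08576, 2.14849, 2.44645, 2.83851.
Z = Σ gᵢe^(−Eᵢ/kT) = 2·e^(−0) + 3·e^(−2.08576) + 4·e^(−2.14849) + 6·e^(−2.44645) + 3·e^(−2.83851) = 2.00000 + 0.372638 + 0.466641 + 0.519603 + 0.175538 = 3.53442.
P₂ = g₂ e^(−E₂/kT) / Z = 0.466641/3.53442 = 0.1320.

0.1320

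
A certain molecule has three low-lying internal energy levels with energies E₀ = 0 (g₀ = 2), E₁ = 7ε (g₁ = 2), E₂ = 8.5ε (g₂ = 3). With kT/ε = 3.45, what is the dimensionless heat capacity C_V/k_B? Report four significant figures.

Eᵢ/kT = 0, 2.02899, 2.46377.
Z = Σ gᵢe^(−Eᵢ/kT) = 2·e^(−0) + 2·e^(−2.02899) + 3·e^(−2.46377) = 2.00000 + 0.262936 + 0.255340 = 2.51828.
⟨E⟩ = 1.59273 ε, ⟨E²⟩ = 12.4419 ε².
C_V/k_B = (⟨E²⟩ − ⟨E⟩²)/(kT)² = (12.4419 − 2.53679)/11.9025 = 0.8322.

0.8322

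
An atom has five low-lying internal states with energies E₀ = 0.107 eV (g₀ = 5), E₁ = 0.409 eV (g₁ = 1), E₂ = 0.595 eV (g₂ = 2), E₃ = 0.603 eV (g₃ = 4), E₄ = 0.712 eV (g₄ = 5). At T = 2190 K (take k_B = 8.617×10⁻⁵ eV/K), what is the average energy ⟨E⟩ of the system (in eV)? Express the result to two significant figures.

k_BT = 8.617×10⁻⁵ × 2190 K = 0.1887 eV.
Eᵢ/kT = 0.5670, 2.167, 3.153, 3.196, 3.773.
Z = Σ gᵢe^(−Eᵢ/kT) = 5·e^(−0.5670) + 1·e^(−2.167) + 2·e^(−3.153) + 4·e^(−3.196) + 5·e^(−3.773) = 2.836 + 0.1145 + 0.08545 + 0.1637 + 0.1149 = 3.315.
⟨E⟩ = Σ Eᵢ gᵢe^(−Eᵢ/kT) / Z = (0.107·2.836 + 0.409·0.1145 + 0.595·0.08545 + 0.603·0.1637 + 0.712·0.1149) / 3.315 = 0.18 eV.

0.18 eV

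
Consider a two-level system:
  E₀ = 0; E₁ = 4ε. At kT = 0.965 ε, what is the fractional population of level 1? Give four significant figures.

0.01560

Eᵢ/kT = 0, 4.14508.
Z = Σ e^(−Eᵢ/kT) = e^(−0) + e^(−4.14508) = 1.00000 + 0.0158422 = 1.01584.
P₁ = e^(−E₁/kT) / Z = 0.0158422/1.01584 = 0.01560.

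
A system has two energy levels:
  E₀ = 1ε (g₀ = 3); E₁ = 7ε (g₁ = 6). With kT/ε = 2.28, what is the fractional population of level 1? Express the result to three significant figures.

0.126

Eᵢ/kT = 0.43860, 3.0702.
Z = Σ gᵢe^(−Eᵢ/kT) = 3·e^(−0.43860) + 6·e^(−3.0702) = 1.9348 + 0.27847 = 2.2133.
P₁ = g₁ e^(−E₁/kT) / Z = 0.27847/2.2133 = 0.126.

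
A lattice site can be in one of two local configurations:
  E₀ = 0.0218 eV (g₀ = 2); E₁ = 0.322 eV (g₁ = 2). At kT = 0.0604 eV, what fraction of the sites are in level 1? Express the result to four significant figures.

0.006894

Eᵢ/kT = 0.360927, 5.33113.
Z = Σ gᵢe^(−Eᵢ/kT) = 2·e^(−0.360927) + 2·e^(−5.33113) = 1.39406 + 0.00967720 = 1.40374.
P₁ = g₁ e^(−E₁/kT) / Z = 0.00967720/1.40374 = 0.006894.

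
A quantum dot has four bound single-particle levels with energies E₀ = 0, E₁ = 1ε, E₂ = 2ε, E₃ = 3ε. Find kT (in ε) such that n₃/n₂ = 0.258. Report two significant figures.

0.74 ε

n₃/n₂ = exp[−(E₃−E₂)/kT] = 0.258.
⇒ (E₃−E₂)/kT = ln(1/0.258) = ln(3.876) = 1.355.
kT = 1ε / 1.355 = 0.74 ε.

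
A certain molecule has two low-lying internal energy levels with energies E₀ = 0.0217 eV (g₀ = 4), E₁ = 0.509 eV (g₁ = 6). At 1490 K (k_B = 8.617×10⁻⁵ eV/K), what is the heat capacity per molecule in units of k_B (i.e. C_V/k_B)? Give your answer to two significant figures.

0.45

k_BT = 8.617×10⁻⁵ × 1490 K = 0.1284 eV.
Eᵢ/kT = 0.1690, 3.964.
Z = Σ gᵢe^(−Eᵢ/kT) = 4·e^(−0.1690) + 6·e^(−3.964) = 3.378 + 0.1139 = 3.492.
⟨E⟩ = 0.03759 eV, ⟨E²⟩ = 0.008906 eV².
C_V/k_B = (⟨E²⟩ − ⟨E⟩²)/(kT)² = (0.008906 − 0.001413)/0.01649 = 0.45.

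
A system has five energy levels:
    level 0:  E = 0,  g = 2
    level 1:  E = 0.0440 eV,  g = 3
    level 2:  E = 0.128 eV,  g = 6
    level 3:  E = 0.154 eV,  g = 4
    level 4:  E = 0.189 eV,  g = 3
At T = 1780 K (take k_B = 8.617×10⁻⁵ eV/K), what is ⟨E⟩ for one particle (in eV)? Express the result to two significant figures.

k_BT = 8.617×10⁻⁵ × 1780 K = 0.1534 eV.
Eᵢ/kT = 0, 0.2868, 0.8344, 1.004, 1.232.
Z = Σ gᵢe^(−Eᵢ/kT) = 2·e^(−0) + 3·e^(−0.2868) + 6·e^(−0.8344) + 4·e^(−1.004) + 3·e^(−1.232) = 2.000 + 2.252 + 2.605 + 1.466 + 0.8751 = 9.198.
⟨E⟩ = Σ Eᵢ gᵢe^(−Eᵢ/kT) / Z = (0·2.000 + 0.0440·2.252 + 0.128·2.605 + 0.154·1.466 + 0.189·0.8751) / 9.198 = 0.090 eV.

0.090 eV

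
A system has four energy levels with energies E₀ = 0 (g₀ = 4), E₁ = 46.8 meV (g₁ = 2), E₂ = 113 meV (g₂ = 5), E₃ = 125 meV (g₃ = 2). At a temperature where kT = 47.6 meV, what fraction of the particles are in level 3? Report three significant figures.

0.0270

Eᵢ/kT = 0, 0.98319, 2.3739, 2.6261.
Z = Σ gᵢe^(−Eᵢ/kT) = 4·e^(−0) + 2·e^(−0.98319) + 5·e^(−2.3739) + 2·e^(−2.6261) = 4.0000 + 0.74823 + 0.46558 + 0.14472 = 5.3585.
P₃ = g₃ e^(−E₃/kT) / Z = 0.14472/5.3585 = 0.0270.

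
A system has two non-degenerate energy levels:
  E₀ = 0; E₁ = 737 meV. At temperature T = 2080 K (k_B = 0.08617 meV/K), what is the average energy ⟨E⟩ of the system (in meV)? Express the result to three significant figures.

k_BT = 0.08617 × 2080 K = 179.23 meV.
Eᵢ/kT = 0, 4.1120.
Z = Σ e^(−Eᵢ/kT) = e^(−0) + e^(−4.1120) = 1.0000 + 0.016375 = 1.0164.
⟨E⟩ = Σ Eᵢ e^(−Eᵢ/kT) / Z = (0·1.0000 + 737·0.016375) / 1.0164 = 11.9 meV.

11.9 meV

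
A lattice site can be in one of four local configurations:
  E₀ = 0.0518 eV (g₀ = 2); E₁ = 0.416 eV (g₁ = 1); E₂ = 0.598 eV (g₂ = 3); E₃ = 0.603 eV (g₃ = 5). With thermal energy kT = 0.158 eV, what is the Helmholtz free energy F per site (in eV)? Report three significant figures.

Eᵢ/kT = 0.32785, 2.6329, 3.7848, 3.8165.
Z = Σ gᵢe^(−Eᵢ/kT) = 2·e^(−0.32785) + 1·e^(−2.6329) + 3·e^(−3.7848) + 5·e^(−3.8165) = 1.4409 + 0.071870 + 0.068140 + 0.11002 = 1.6909.
F = −kT ln Z = −0.158 × ln(1.6909) = −0.158 × 0.52526 = -0.0830 eV.

-0.0830 eV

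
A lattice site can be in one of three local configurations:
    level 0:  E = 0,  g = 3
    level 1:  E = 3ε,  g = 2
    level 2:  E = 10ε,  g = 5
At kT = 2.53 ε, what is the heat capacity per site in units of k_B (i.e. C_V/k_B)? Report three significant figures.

0.548

Eᵢ/kT = 0, 1.1858, 3.9526.
Z = Σ gᵢe^(−Eᵢ/kT) = 3·e^(−0) + 2·e^(−1.1858) + 5·e^(−3.9526) = 3.0000 + 0.61100 + 0.096024 = 3.7070.
⟨E⟩ = 0.75350 ε, ⟨E²⟩ = 4.0738 ε².
C_V/k_B = (⟨E²⟩ − ⟨E⟩²)/(kT)² = (4.0738 − 0.56776)/6.4009 = 0.548.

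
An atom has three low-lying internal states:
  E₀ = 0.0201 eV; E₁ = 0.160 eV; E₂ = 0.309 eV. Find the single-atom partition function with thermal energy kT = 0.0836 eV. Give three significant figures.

Z = 0.959

Eᵢ/kT = 0.24043, 1.9139, 3.6962.
Z = Σ e^(−Eᵢ/kT) = e^(−0.24043) + e^(−1.9139) + e^(−3.6962) = 0.78629 + 0.14750 + 0.024818 = 0.95861.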